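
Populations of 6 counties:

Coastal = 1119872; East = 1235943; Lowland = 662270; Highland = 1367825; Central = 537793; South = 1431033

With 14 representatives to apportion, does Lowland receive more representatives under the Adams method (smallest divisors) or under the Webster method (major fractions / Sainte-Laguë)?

Adams

Adams: Coastal 2, East 3, Lowland 2, Highland 3, Central 1, South 3.
Webster: Coastal 3, East 3, Lowland 1, Highland 3, Central 1, South 3.
Lowland gets 2 under Adams and 1 under Webster.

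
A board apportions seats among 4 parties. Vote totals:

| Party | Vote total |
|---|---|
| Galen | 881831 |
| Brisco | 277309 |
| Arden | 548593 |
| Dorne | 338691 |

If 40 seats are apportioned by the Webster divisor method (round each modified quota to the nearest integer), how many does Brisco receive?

5

Standard divisor 2046424/40 ≈ 51160.6; standard quotas: Galen 17.237, Brisco 5.420, Arden 10.723, Dorne 6.620.
Rounding to the nearest integer gives Galen 17, Brisco 5, Arden 11, Dorne 7 — total 40, matching the house size, so no adjustment is needed.
Brisco receives 5.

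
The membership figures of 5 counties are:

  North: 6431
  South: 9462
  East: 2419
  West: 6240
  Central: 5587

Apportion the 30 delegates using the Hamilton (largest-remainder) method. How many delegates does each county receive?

Standard divisor: 30139 ÷ 30 ≈ 1004.633.
Standard quotas: North 6.4013, South 9.4184, East 2.4078, West 6.2112, Central 5.5612.
Lower quotas: North 6, South 9, East 2, West 6, Central 5 (sum 28, leaving 2 seats).
Remainders in descending order: Central 0.5612, South 0.4184, East 0.4078, North 0.4013, West 0.2112.
Largest remainders: Central, South receive the extra seats.

North: 6, South: 10, East: 2, West: 6, Central: 6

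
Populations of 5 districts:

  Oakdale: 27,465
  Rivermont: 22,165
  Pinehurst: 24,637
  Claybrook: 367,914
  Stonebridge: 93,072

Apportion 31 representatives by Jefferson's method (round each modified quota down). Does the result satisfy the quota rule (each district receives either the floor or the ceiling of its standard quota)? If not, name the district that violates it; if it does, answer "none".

Claybrook

Standard quotas: Oakdale 1.591, Rivermont 1.284, Pinehurst 1.427, Claybrook 21.308, Stonebridge 5.390.
Jefferson allocation: Oakdale 1, Rivermont 1, Pinehurst 1, Claybrook 23, Stonebridge 5.
Claybrook has quota 21.308 (lower 21, upper 22) but receives 23 — outside the quota interval.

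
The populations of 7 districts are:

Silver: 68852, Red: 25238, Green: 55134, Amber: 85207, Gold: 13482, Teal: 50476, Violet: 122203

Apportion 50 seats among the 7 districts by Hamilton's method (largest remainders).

Standard divisor: 420592 ÷ 50 ≈ 8411.84.
Standard quotas: Silver 8.1851, Red 3.0003, Green 6.5543, Amber 10.1294, Gold 1.6027, Teal 6.0006, Violet 14.5275.
Lower quotas: Silver 8, Red 3, Green 6, Amber 10, Gold 1, Teal 6, Violet 14 (sum 48, leaving 2 seats).
Remainders in descending order: Gold 0.6027, Green 0.5543, Violet 0.5275, Silver 0.1851, Amber 0.1294, Teal 0.0006, Red 0.0003.
The surplus seats go to Gold, Green.

Silver=8, Red=3, Green=7, Amber=10, Gold=2, Teal=6, Violet=14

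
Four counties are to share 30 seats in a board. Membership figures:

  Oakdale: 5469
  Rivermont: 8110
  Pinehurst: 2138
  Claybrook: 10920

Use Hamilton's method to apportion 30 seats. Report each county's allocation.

Total 26637; standard divisor 26637/30 ≈ 887.9.
Standard quotas: Oakdale 6.1595, Rivermont 9.1339, Pinehurst 2.4079, Claybrook 12.2987.
Lower quotas: Oakdale 6, Rivermont 9, Pinehurst 2, Claybrook 12 (sum 29, leaving 1 seat).
Remainders in descending order: Pinehurst 0.4079, Claybrook 0.2987, Oakdale 0.1595, Rivermont 0.1339.
Largest remainder: Pinehurst receives the extra seat.

Oakdale 6; Rivermont 9; Pinehurst 3; Claybrook 12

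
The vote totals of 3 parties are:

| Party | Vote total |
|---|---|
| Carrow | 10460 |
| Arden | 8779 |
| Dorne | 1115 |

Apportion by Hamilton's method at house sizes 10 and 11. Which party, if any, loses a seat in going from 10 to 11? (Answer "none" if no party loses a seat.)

At 10 seats: Carrow 5, Arden 4, Dorne 1.
At 11 seats: Carrow 6, Arden 5, Dorne 0.
Dorne drops from 1 to 0.

Dorne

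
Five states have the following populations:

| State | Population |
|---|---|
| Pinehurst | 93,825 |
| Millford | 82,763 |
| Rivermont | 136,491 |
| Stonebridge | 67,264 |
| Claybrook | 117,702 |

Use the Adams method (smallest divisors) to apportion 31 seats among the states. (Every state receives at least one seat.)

Pinehurst: 6, Millford: 5, Rivermont: 9, Stonebridge: 4, Claybrook: 7

Standard divisor 498045/31 ≈ 16065.968; standard quotas: Pinehurst 5.840, Millford 5.151, Rivermont 8.496, Stonebridge 4.187, Claybrook 7.326.
Rounding up gives 6, 6, 9, 5, 8 = 34 seats, so the divisor must be adjusted.
With modified divisor 16940: modified quotas Pinehurst 5.539, Millford 4.886, Rivermont 8.057, Stonebridge 3.971, Claybrook 6.948.
Rounding up: Pinehurst 6, Millford 5, Rivermont 9, Stonebridge 4, Claybrook 7 (total 31).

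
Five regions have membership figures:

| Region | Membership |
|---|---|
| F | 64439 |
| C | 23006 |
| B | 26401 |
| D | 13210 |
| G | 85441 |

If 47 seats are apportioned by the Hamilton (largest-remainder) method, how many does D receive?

The standard divisor is 212497/47 ≈ 4521.213.
Standard quotas: F 14.2526, C 5.0885, B 5.8394, D 2.9218, G 18.8978.
Lower quotas: F 14, C 5, B 5, D 2, G 18 (sum 44, leaving 3 seats).
Remainders in descending order: D 0.9218, G 0.8978, B 0.8394, F 0.2526, C 0.0885.
The surplus seats go to D, G, B.
D receives 3.

3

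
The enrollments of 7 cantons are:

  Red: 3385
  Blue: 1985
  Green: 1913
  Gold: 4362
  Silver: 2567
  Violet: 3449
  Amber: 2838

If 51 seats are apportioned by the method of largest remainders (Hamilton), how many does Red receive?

8

Total 20499; standard divisor 20499/51 ≈ 401.941.
Standard quotas: Red 8.422, Blue 4.939, Green 4.759, Gold 10.852, Silver 6.387, Violet 8.581, Amber 7.061.
Lower quotas: Red 8, Blue 4, Green 4, Gold 10, Silver 6, Violet 8, Amber 7 (sum 47, leaving 4 seats).
Remainders in descending order: Blue 0.939, Gold 0.852, Green 0.759, Violet 0.581, Red 0.422, Silver 0.387, Amber 0.061.
The surplus seats go to Blue, Gold, Green, Violet.
Red receives 8.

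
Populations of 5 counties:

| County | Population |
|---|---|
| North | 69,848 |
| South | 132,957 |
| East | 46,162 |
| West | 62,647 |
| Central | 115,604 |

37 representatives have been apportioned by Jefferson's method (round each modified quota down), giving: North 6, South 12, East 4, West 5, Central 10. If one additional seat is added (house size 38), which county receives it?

Priority for the next seat is population ÷ (current seats + 1).
Priorities: North 9978.286, South 10227.462, East 9232.400, West 10441.167, Central 10509.455.
Highest priority: Central.

Central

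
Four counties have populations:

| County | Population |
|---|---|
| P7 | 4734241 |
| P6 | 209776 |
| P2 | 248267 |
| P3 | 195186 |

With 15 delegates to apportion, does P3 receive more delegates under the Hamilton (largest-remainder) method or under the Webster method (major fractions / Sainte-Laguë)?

Webster

Hamilton: P7 13, P6 1, P2 1, P3 0.
Webster: P7 12, P6 1, P2 1, P3 1.
P3 gets 0 under Hamilton and 1 under Webster.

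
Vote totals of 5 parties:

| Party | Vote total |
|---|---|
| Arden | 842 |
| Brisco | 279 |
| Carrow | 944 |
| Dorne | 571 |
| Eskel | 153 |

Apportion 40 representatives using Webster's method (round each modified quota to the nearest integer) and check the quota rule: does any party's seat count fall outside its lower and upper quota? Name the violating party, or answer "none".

Standard quotas: Arden 12.076, Brisco 4.001, Carrow 13.539, Dorne 8.189, Eskel 2.194.
Webster allocation: Arden 12, Brisco 4, Carrow 14, Dorne 8, Eskel 2.
Every allocation lies between the lower and upper quota.

none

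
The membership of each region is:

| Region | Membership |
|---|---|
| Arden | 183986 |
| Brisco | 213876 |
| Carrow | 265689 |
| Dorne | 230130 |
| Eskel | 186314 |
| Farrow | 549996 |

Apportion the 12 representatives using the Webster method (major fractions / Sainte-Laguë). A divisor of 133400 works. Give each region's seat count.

With modified divisor 133400: modified quotas Arden 1.379, Brisco 1.603, Carrow 1.992, Dorne 1.725, Eskel 1.397, Farrow 4.123.
Rounding to the nearest integer: Arden 1, Brisco 2, Carrow 2, Dorne 2, Eskel 1, Farrow 4 (total 12).

Arden 1; Brisco 2; Carrow 2; Dorne 2; Eskel 1; Farrow 4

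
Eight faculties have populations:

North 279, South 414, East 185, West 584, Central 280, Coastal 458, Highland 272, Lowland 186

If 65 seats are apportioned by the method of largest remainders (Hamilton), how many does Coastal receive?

11

Total 2658; standard divisor 2658/65 ≈ 40.892.
Standard quotas: North 6.823, South 10.124, East 4.524, West 14.281, Central 6.847, Coastal 11.200, Highland 6.652, Lowland 4.549.
Lower quotas: North 6, South 10, East 4, West 14, Central 6, Coastal 11, Highland 6, Lowland 4 (sum 61, leaving 4 seats).
Remainders in descending order: Central 0.847, North 0.823, Highland 0.652, Lowland 0.549, East 0.524, West 0.281, Coastal 0.200, South 0.124.
Largest remainders: Central, North, Highland, Lowland receive the extra seats.
Coastal receives 11.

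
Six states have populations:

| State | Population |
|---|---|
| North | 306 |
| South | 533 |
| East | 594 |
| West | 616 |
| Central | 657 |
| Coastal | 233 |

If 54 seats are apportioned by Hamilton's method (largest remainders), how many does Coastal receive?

4

Standard divisor: 2939 ÷ 54 ≈ 54.426.
Standard quotas: North 5.622, South 9.793, East 10.914, West 11.318, Central 12.071, Coastal 4.281.
Lower quotas: North 5, South 9, East 10, West 11, Central 12, Coastal 4 (sum 51, leaving 3 seats).
Remainders in descending order: East 0.914, South 0.793, North 0.622, West 0.318, Coastal 0.281, Central 0.071.
Largest remainders: East, South, North receive the extra seats.
Coastal receives 4.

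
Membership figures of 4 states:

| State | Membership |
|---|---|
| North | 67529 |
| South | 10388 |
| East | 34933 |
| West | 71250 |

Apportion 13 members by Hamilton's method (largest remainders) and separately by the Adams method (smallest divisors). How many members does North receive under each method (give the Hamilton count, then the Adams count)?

5 and 4

Hamilton: North 5, South 1, East 2, West 5.
Adams: North 4, South 1, East 3, West 5.
North gets 5 under Hamilton and 4 under Adams.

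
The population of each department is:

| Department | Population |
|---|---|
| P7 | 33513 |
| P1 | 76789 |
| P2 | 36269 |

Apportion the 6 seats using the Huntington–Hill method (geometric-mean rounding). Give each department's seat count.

With divisor 24672: modified quotas P7 1.358, P1 3.112, P2 1.470.
Geometric-mean thresholds: P7 √(1·2)=1.414, P1 √(3·4)=3.464, P2 √(1·2)=1.414.
Each quota rounded against its threshold gives P7 1, P1 3, P2 2 (total 6).

P7: 1, P1: 3, P2: 2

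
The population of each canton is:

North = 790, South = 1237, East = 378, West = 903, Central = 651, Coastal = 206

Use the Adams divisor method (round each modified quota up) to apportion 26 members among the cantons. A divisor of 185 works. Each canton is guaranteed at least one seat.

North 5, South 7, East 3, West 5, Central 4, Coastal 2

With modified divisor 185: modified quotas North 4.270, South 6.686, East 2.043, West 4.881, Central 3.519, Coastal 1.114.
Rounding up: North 5, South 7, East 3, West 5, Central 4, Coastal 2 (total 26).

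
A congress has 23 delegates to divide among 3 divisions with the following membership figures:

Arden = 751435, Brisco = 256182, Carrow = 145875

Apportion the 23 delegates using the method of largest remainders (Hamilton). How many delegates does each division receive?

Arden: 15, Brisco: 5, Carrow: 3

The standard divisor is 1153492/23 ≈ 50151.826.
Standard quotas: Arden 14.9832, Brisco 5.1081, Carrow 2.9087.
Lower quotas: Arden 14, Brisco 5, Carrow 2 (sum 21, leaving 2 seats).
Remainders in descending order: Arden 0.9832, Carrow 0.9087, Brisco 0.1081.
Largest remainders: Arden, Carrow receive the extra seats.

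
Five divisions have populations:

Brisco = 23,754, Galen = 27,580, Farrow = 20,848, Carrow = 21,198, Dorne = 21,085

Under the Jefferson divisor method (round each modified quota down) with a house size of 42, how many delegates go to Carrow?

8

Standard divisor 114465/42 ≈ 2725.357; standard quotas: Brisco 8.716, Galen 10.120, Farrow 7.650, Carrow 7.778, Dorne 7.737.
Rounding down gives 8, 10, 7, 7, 7 = 39 seats, so the divisor must be adjusted.
With modified divisor 2620: modified quotas Brisco 9.066, Galen 10.527, Farrow 7.957, Carrow 8.091, Dorne 8.048.
Rounding down: Brisco 9, Galen 10, Farrow 7, Carrow 8, Dorne 8 (total 42).
Carrow receives 8.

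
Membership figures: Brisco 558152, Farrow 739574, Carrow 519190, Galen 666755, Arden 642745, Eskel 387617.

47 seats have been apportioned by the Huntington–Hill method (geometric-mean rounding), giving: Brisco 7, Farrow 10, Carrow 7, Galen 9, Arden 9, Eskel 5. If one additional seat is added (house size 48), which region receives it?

Priority for the next seat is population ÷ (√(s·(s+1))).
Priorities: Brisco 74586.198, Farrow 70515.614, Carrow 69379.682, Galen 70282.148, Arden 67751.272, Eskel 70768.858.
Highest priority: Brisco.

Brisco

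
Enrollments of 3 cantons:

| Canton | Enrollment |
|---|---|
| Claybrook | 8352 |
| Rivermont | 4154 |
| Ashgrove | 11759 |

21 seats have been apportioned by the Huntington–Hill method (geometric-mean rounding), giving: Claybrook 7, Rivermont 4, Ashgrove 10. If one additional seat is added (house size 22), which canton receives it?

Priority for the next seat is population ÷ (√(s·(s+1))).
Priorities: Claybrook 1116.083, Rivermont 928.863, Ashgrove 1121.177.
Highest priority: Ashgrove.

Ashgrove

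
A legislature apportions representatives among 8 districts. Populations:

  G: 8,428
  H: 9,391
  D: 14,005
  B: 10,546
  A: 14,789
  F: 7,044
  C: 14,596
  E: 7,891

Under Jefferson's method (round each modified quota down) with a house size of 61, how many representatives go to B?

Standard divisor 86690/61 ≈ 1421.148; standard quotas: G 5.930, H 6.608, D 9.855, B 7.421, A 10.406, F 4.957, C 10.271, E 5.553.
Rounding down gives 5, 6, 9, 7, 10, 4, 10, 5 = 56 seats, so the divisor must be adjusted.
With modified divisor 1330: modified quotas G 6.337, H 7.061, D 10.530, B 7.929, A 11.120, F 5.296, C 10.974, E 5.933.
Rounding down: G 6, H 7, D 10, B 7, A 11, F 5, C 10, E 5 (total 61).
B receives 7.

7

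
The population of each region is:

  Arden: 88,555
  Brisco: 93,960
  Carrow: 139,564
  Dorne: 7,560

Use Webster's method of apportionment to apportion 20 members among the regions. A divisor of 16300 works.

Arden: 5, Brisco: 6, Carrow: 9, Dorne: 0

With modified divisor 16300: modified quotas Arden 5.433, Brisco 5.764, Carrow 8.562, Dorne 0.464.
Rounding to the nearest integer: Arden 5, Brisco 6, Carrow 9, Dorne 0 (total 20).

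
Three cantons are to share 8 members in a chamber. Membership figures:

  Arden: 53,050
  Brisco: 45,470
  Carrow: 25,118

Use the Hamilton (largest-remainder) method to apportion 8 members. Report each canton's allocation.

Standard divisor: 123638 ÷ 8 ≈ 15454.75.
Standard quotas: Arden 3.4326, Brisco 2.9421, Carrow 1.6253.
Lower quotas: Arden 3, Brisco 2, Carrow 1 (sum 6, leaving 2 seats).
Remainders in descending order: Brisco 0.9421, Carrow 0.6253, Arden 0.4326.
Largest remainders: Brisco, Carrow receive the extra seats.

Arden=3, Brisco=3, Carrow=2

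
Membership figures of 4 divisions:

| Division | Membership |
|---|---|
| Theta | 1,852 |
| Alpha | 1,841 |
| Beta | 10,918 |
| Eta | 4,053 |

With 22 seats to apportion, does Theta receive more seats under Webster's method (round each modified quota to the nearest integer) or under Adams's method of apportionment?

Adams

Webster: Theta 2, Alpha 2, Beta 13, Eta 5.
Adams: Theta 3, Alpha 2, Beta 12, Eta 5.
Theta gets 2 under Webster and 3 under Adams.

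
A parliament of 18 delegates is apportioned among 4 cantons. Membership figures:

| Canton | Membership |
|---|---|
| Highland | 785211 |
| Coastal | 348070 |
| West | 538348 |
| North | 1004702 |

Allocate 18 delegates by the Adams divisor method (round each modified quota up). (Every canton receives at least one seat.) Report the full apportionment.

Standard divisor 2676331/18 ≈ 148685.056; standard quotas: Highland 5.281, Coastal 2.341, West 3.621, North 6.757.
Rounding up gives 6, 3, 4, 7 = 20 seats, so the divisor must be adjusted.
With modified divisor 170700: modified quotas Highland 4.600, Coastal 2.039, West 3.154, North 5.886.
Rounding up: Highland 5, Coastal 3, West 4, North 6 (total 18).

Highland=5, Coastal=3, West=4, North=6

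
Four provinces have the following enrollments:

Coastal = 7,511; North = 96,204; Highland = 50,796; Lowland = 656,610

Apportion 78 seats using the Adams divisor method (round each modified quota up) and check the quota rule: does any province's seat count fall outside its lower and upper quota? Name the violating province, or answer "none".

Lowland

Standard quotas: Coastal 0.722, North 9.251, Highland 4.885, Lowland 63.142.
Adams allocation: Coastal 1, North 10, Highland 5, Lowland 62.
Lowland has quota 63.142 (lower 63, upper 64) but receives 62 — outside the quota interval.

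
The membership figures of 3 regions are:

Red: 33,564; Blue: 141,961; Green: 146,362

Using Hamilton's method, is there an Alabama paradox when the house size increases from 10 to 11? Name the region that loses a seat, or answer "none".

none

At 10 seats: Red 1, Blue 4, Green 5.
At 11 seats: Red 1, Blue 5, Green 5.
No region's allocation decreased.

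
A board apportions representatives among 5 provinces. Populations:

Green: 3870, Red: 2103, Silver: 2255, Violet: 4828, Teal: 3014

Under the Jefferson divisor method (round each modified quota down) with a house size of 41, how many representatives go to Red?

5

Standard divisor 16070/41 ≈ 391.951; standard quotas: Green 9.874, Red 5.365, Silver 5.753, Violet 12.318, Teal 7.690.
Rounding down gives 9, 5, 5, 12, 7 = 38 seats, so the divisor must be adjusted.
With modified divisor 374: modified quotas Green 10.348, Red 5.623, Silver 6.029, Violet 12.909, Teal 8.059.
Rounding down: Green 10, Red 5, Silver 6, Violet 12, Teal 8 (total 41).
Red receives 5.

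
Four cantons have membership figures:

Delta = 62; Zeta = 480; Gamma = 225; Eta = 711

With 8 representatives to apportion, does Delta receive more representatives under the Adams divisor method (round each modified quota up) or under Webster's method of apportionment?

Adams: Delta 1, Zeta 3, Gamma 1, Eta 3.
Webster: Delta 0, Zeta 3, Gamma 1, Eta 4.
Delta gets 1 under Adams and 0 under Webster.

Adams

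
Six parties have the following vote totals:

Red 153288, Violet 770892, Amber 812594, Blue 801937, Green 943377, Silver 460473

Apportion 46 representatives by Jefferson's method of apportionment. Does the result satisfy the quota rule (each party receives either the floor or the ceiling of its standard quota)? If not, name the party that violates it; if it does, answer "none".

Standard quotas: Red 1.788, Violet 8.994, Amber 9.481, Blue 9.357, Green 11.007, Silver 5.373.
Jefferson allocation: Red 1, Violet 9, Amber 10, Blue 10, Green 11, Silver 5.
Every allocation lies between the lower and upper quota.

none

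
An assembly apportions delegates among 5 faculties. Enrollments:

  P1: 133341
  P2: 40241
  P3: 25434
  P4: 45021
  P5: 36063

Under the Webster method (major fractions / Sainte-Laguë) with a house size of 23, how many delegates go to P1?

Standard divisor 280100/23 ≈ 12178.261; standard quotas: P1 10.949, P2 3.304, P3 2.088, P4 3.697, P5 2.961.
Rounding to the nearest integer gives P1 11, P2 3, P3 2, P4 4, P5 3 — total 23, matching the house size, so no adjustment is needed.
P1 receives 11.

11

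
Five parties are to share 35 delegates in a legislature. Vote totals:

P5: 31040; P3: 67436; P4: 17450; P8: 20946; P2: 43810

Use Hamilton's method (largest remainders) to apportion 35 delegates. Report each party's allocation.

Standard divisor: 180682 ÷ 35 ≈ 5162.343.
Standard quotas: P5 6.0128, P3 13.0631, P4 3.3802, P8 4.0575, P2 8.4865.
Lower quotas: P5 6, P3 13, P4 3, P8 4, P2 8 (sum 34, leaving 1 seat).
Remainders in descending order: P2 0.4865, P4 0.3802, P3 0.0631, P8 0.0575, P5 0.0128.
The surplus seat goes to P2.

P5=6; P3=13; P4=3; P8=4; P2=9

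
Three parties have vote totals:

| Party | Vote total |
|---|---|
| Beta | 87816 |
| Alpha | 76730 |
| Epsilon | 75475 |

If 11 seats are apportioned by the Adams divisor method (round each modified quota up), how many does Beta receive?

Standard divisor 240021/11 ≈ 21820.091; standard quotas: Beta 4.025, Alpha 3.516, Epsilon 3.459.
Rounding up gives 5, 4, 4 = 13 seats, so the divisor must be adjusted.
With modified divisor 25400: modified quotas Beta 3.457, Alpha 3.021, Epsilon 2.971.
Rounding up: Beta 4, Alpha 4, Epsilon 3 (total 11).
Beta receives 4.

4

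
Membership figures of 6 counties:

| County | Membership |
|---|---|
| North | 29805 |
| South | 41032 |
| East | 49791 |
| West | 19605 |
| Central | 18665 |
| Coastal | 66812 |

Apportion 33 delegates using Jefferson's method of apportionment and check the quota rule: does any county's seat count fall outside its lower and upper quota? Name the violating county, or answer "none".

Standard quotas: North 4.358, South 5.999, East 7.280, West 2.866, Central 2.729, Coastal 9.768.
Jefferson allocation: North 4, South 6, East 8, West 3, Central 2, Coastal 10.
Every allocation lies between the lower and upper quota.

none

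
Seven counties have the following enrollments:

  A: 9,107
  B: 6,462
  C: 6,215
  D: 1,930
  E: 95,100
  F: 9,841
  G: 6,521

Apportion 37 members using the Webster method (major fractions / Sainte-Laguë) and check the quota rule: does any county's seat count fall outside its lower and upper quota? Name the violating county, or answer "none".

E

Standard quotas: A 2.493, B 1.769, C 1.701, D 0.528, E 26.031, F 2.694, G 1.785.
Webster allocation: A 2, B 2, C 2, D 1, E 25, F 3, G 2.
E has quota 26.031 (lower 26, upper 27) but receives 25 — outside the quota interval.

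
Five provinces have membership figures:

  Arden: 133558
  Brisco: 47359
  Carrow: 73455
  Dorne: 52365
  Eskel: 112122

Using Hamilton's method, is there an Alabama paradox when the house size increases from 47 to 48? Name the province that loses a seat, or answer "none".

none

At 47 seats: Arden 15, Brisco 5, Carrow 8, Dorne 6, Eskel 13.
At 48 seats: Arden 15, Brisco 6, Carrow 8, Dorne 6, Eskel 13.
No province's allocation decreased.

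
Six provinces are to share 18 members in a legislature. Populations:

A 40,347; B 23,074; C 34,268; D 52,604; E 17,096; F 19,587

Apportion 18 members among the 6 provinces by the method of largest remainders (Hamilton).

Standard divisor: 186976 ÷ 18 ≈ 10387.556.
Standard quotas: A 3.8842, B 2.2213, C 3.2989, D 5.0641, E 1.6458, F 1.8856.
Lower quotas: A 3, B 2, C 3, D 5, E 1, F 1 (sum 15, leaving 3 seats).
Remainders in descending order: F 0.8856, A 0.8842, E 0.6458, C 0.2989, B 0.2213, D 0.0641.
Largest remainders: F, A, E receive the extra seats.

A 4, B 2, C 3, D 5, E 2, F 2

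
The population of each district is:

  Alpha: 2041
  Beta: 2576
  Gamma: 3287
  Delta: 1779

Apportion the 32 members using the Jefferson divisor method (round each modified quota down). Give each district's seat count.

Standard divisor 9683/32 ≈ 302.594; standard quotas: Alpha 6.745, Beta 8.513, Gamma 10.863, Delta 5.879.
Rounding down gives 6, 8, 10, 5 = 29 seats, so the divisor must be adjusted.
With modified divisor 290: modified quotas Alpha 7.038, Beta 8.883, Gamma 11.334, Delta 6.134.
Rounding down: Alpha 7, Beta 8, Gamma 11, Delta 6 (total 32).

Alpha=7; Beta=8; Gamma=11; Delta=6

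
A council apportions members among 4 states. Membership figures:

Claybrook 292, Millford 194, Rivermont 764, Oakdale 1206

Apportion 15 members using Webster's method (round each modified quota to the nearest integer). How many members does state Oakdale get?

Standard divisor 2456/15 ≈ 163.733; standard quotas: Claybrook 1.783, Millford 1.185, Rivermont 4.666, Oakdale 7.366.
Rounding to the nearest integer gives Claybrook 2, Millford 1, Rivermont 5, Oakdale 7 — total 15, matching the house size, so no adjustment is needed.
Oakdale receives 7.

7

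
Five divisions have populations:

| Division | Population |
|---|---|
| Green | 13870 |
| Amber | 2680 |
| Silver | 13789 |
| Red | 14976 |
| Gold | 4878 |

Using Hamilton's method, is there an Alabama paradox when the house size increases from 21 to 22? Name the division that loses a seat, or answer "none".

none

At 21 seats: Green 6, Amber 1, Silver 6, Red 6, Gold 2.
At 22 seats: Green 6, Amber 1, Silver 6, Red 7, Gold 2.
No division's allocation decreased.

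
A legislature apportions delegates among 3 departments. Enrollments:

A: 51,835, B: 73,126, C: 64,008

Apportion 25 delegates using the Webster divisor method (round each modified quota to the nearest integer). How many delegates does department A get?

7

Standard divisor 188969/25 ≈ 7558.76; standard quotas: A 6.858, B 9.674, C 8.468.
Rounding to the nearest integer gives A 7, B 10, C 8 — total 25, matching the house size, so no adjustment is needed.
A receives 7.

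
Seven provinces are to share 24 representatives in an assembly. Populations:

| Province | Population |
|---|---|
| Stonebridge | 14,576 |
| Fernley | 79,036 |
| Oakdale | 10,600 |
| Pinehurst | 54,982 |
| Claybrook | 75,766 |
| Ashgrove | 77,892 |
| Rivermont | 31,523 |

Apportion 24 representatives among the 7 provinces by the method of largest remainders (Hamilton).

Stonebridge: 1, Fernley: 6, Oakdale: 1, Pinehurst: 4, Claybrook: 5, Ashgrove: 5, Rivermont: 2

The standard divisor is 344375/24 ≈ 14348.958.
Standard quotas: Stonebridge 1.0158, Fernley 5.5081, Oakdale 0.7387, Pinehurst 3.8318, Claybrook 5.2802, Ashgrove 5.4284, Rivermont 2.1969.
Lower quotas: Stonebridge 1, Fernley 5, Oakdale 0, Pinehurst 3, Claybrook 5, Ashgrove 5, Rivermont 2 (sum 21, leaving 3 seats).
Remainders in descending order: Pinehurst 0.8318, Oakdale 0.7387, Fernley 0.5081, Ashgrove 0.4284, Claybrook 0.2802, Rivermont 0.1969, Stonebridge 0.0158.
The surplus seats go to Pinehurst, Oakdale, Fernley.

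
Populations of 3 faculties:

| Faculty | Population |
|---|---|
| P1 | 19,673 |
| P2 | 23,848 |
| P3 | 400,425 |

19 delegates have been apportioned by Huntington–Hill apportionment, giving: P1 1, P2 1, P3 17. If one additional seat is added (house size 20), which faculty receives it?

P3

Priority for the next seat is population ÷ (√(s·(s+1))).
Priorities: P1 13910.912, P2 16863.083, P3 22890.774.
Highest priority: P3.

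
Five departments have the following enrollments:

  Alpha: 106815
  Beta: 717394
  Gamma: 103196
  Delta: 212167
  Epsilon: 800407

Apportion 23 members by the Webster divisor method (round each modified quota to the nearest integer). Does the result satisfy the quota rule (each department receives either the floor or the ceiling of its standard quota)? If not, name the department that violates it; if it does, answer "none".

none

Standard quotas: Alpha 1.266, Beta 8.505, Gamma 1.223, Delta 2.515, Epsilon 9.489.
Webster allocation: Alpha 1, Beta 9, Gamma 1, Delta 3, Epsilon 9.
Every allocation lies between the lower and upper quota.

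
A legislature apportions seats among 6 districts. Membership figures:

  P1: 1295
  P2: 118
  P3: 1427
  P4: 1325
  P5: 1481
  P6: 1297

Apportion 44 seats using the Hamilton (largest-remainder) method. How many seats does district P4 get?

9

Total 6943; standard divisor 6943/44 ≈ 157.795.
Standard quotas: P1 8.207, P2 0.748, P3 9.043, P4 8.397, P5 9.386, P6 8.220.
Lower quotas: P1 8, P2 0, P3 9, P4 8, P5 9, P6 8 (sum 42, leaving 2 seats).
Remainders in descending order: P2 0.748, P4 0.397, P5 0.386, P6 0.220, P1 0.207, P3 0.043.
The surplus seats go to P2, P4.
P4 receives 9.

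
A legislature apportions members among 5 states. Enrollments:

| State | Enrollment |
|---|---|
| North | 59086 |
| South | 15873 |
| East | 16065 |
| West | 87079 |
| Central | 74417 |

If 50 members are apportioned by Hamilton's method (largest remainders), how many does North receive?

12

Total 252520; standard divisor 252520/50 ≈ 5050.4.
Standard quotas: North 11.6993, South 3.1429, East 3.1809, West 17.2420, Central 14.7349.
Lower quotas: North 11, South 3, East 3, West 17, Central 14 (sum 48, leaving 2 seats).
Remainders in descending order: Central 0.7349, North 0.6993, West 0.2420, East 0.1809, South 0.1429.
The surplus seats go to Central, North.
North receives 12.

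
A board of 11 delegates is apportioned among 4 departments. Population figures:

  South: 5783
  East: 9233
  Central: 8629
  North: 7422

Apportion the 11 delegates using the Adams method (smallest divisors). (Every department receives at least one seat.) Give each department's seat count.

Standard divisor 31067/11 ≈ 2824.273; standard quotas: South 2.048, East 3.269, Central 3.055, North 2.628.
Rounding up gives 3, 4, 4, 3 = 14 seats, so the divisor must be adjusted.
With modified divisor 3400: modified quotas South 1.701, East 2.716, Central 2.538, North 2.183.
Rounding up: South 2, East 3, Central 3, North 3 (total 11).

South 2, East 3, Central 3, North 3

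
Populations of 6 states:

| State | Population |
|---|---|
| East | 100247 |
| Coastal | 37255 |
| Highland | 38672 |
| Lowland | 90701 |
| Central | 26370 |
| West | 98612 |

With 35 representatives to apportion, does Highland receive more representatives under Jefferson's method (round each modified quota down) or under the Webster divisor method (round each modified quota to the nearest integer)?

Jefferson: East 9, Coastal 3, Highland 3, Lowland 9, Central 2, West 9.
Webster: East 9, Coastal 3, Highland 4, Lowland 8, Central 2, West 9.
Highland gets 3 under Jefferson and 4 under Webster.

Webster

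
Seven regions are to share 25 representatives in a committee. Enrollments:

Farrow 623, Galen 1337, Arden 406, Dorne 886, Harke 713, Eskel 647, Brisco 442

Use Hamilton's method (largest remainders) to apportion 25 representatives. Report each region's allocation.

The standard divisor is 5054/25 ≈ 202.16.
Standard quotas: Farrow 3.082, Galen 6.614, Arden 2.008, Dorne 4.383, Harke 3.527, Eskel 3.200, Brisco 2.186.
Lower quotas: Farrow 3, Galen 6, Arden 2, Dorne 4, Harke 3, Eskel 3, Brisco 2 (sum 23, leaving 2 seats).
Remainders in descending order: Galen 0.614, Harke 0.527, Dorne 0.383, Eskel 0.200, Brisco 0.186, Farrow 0.082, Arden 0.008.
Largest remainders: Galen, Harke receive the extra seats.

Farrow: 3; Galen: 7; Arden: 2; Dorne: 4; Harke: 4; Eskel: 3; Brisco: 2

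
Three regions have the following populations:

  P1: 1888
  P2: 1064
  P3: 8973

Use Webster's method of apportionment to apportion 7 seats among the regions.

Standard divisor 11925/7 ≈ 1703.571; standard quotas: P1 1.108, P2 0.625, P3 5.267.
Rounding to the nearest integer gives P1 1, P2 1, P3 5 — total 7, matching the house size, so no adjustment is needed.

P1: 1; P2: 1; P3: 5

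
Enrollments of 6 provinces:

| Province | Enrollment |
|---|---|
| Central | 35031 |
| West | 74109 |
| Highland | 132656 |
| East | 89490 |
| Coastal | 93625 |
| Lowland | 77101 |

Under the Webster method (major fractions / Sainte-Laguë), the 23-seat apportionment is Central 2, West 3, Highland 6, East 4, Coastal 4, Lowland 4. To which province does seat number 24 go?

West

Priority for the next seat is population ÷ (current seats + 0.5).
Priorities: Central 14012.400, West 21174.000, Highland 20408.615, East 19886.667, Coastal 20805.556, Lowland 17133.556.
Highest priority: West.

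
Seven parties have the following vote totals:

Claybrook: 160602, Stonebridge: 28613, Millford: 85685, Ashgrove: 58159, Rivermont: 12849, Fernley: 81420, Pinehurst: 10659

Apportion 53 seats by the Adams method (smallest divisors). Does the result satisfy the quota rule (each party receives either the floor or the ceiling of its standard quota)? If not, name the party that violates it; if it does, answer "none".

Standard quotas: Claybrook 19.434, Stonebridge 3.462, Millford 10.369, Ashgrove 7.038, Rivermont 1.555, Fernley 9.852, Pinehurst 1.290.
Adams allocation: Claybrook 18, Stonebridge 4, Millford 10, Ashgrove 7, Rivermont 2, Fernley 10, Pinehurst 2.
Claybrook has quota 19.434 (lower 19, upper 20) but receives 18 — outside the quota interval.

Claybrook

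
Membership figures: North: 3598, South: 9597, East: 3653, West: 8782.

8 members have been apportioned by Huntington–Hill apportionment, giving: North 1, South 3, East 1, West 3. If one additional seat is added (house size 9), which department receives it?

South

Priority for the next seat is population ÷ (√(s·(s+1))).
Priorities: North 2544.170, South 2770.415, East 2583.061, West 2535.145.
Highest priority: South.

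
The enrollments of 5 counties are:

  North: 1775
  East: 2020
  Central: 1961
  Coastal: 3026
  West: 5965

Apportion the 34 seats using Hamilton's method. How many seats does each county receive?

North: 4; East: 5; Central: 4; Coastal: 7; West: 14

The standard divisor is 14747/34 ≈ 433.735.
Standard quotas: North 4.0924, East 4.6572, Central 4.5212, Coastal 6.9766, West 13.7526.
Lower quotas: North 4, East 4, Central 4, Coastal 6, West 13 (sum 31, leaving 3 seats).
Remainders in descending order: Coastal 0.9766, West 0.7526, East 0.6572, Central 0.5212, North 0.0924.
The surplus seats go to Coastal, West, East.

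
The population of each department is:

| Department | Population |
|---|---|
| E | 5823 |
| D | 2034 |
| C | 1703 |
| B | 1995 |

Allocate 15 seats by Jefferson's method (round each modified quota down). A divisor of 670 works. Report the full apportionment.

E 8, D 3, C 2, B 2

With modified divisor 670: modified quotas E 8.691, D 3.036, C 2.542, B 2.978.
Rounding down: E 8, D 3, C 2, B 2 (total 15).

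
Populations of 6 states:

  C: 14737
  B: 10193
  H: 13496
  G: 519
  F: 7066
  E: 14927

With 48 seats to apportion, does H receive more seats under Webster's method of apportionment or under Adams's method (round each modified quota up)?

Webster

Webster: C 11, B 8, H 11, G 0, F 6, E 12.
Adams: C 11, B 8, H 10, G 1, F 6, E 12.
H gets 11 under Webster and 10 under Adams.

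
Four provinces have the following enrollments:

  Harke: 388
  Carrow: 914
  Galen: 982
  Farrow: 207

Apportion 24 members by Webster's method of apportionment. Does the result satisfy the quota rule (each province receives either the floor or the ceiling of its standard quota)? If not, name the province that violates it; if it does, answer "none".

Standard quotas: Harke 3.738, Carrow 8.806, Galen 9.461, Farrow 1.994.
Webster allocation: Harke 4, Carrow 9, Galen 9, Farrow 2.
Every allocation lies between the lower and upper quota.

none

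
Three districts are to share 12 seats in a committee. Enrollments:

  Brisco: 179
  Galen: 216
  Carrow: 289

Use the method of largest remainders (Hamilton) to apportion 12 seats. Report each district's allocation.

Brisco 3, Galen 4, Carrow 5

Standard divisor: 684 ÷ 12 = 57.
Standard quotas: Brisco 3.140, Galen 3.789, Carrow 5.070.
Lower quotas: Brisco 3, Galen 3, Carrow 5 (sum 11, leaving 1 seat).
Remainders in descending order: Galen 0.789, Brisco 0.140, Carrow 0.070.
Largest remainder: Galen receives the extra seat.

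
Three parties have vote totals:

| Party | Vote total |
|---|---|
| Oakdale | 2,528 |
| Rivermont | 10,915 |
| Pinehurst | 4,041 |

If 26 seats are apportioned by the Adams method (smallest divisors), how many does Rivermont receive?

16

Standard divisor 17484/26 ≈ 672.462; standard quotas: Oakdale 3.759, Rivermont 16.231, Pinehurst 6.009.
Rounding up gives 4, 17, 7 = 28 seats, so the divisor must be adjusted.
With modified divisor 700: modified quotas Oakdale 3.611, Rivermont 15.593, Pinehurst 5.773.
Rounding up: Oakdale 4, Rivermont 16, Pinehurst 6 (total 26).
Rivermont receives 16.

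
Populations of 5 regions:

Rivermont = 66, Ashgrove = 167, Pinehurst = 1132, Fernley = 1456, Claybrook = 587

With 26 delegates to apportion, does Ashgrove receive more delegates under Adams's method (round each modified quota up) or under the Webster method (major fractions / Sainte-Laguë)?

Adams

Adams: Rivermont 1, Ashgrove 2, Pinehurst 8, Fernley 10, Claybrook 5.
Webster: Rivermont 1, Ashgrove 1, Pinehurst 9, Fernley 11, Claybrook 4.
Ashgrove gets 2 under Adams and 1 under Webster.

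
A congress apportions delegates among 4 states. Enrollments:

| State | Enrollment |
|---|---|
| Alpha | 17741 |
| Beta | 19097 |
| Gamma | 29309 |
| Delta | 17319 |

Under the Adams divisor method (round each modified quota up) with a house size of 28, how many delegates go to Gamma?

10

Standard divisor 83466/28 ≈ 2980.929; standard quotas: Alpha 5.952, Beta 6.406, Gamma 9.832, Delta 5.810.
Rounding up gives 6, 7, 10, 6 = 29 seats, so the divisor must be adjusted.
With modified divisor 3200: modified quotas Alpha 5.544, Beta 5.968, Gamma 9.159, Delta 5.412.
Rounding up: Alpha 6, Beta 6, Gamma 10, Delta 6 (total 28).
Gamma receives 10.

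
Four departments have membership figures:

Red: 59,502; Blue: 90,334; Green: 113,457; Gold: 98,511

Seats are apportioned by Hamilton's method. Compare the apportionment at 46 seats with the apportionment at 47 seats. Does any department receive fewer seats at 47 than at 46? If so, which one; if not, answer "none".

At 46 seats: Red 8, Blue 11, Green 14, Gold 13.
At 47 seats: Red 7, Blue 12, Green 15, Gold 13.
Red drops from 8 to 7.

Red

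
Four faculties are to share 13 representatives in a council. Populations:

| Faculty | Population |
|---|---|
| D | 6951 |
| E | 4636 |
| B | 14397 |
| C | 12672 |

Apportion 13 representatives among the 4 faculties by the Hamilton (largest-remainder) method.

Total 38656; standard divisor 38656/13 ≈ 2973.538.
Standard quotas: D 2.3376, E 1.5591, B 4.8417, C 4.2616.
Lower quotas: D 2, E 1, B 4, C 4 (sum 11, leaving 2 seats).
Remainders in descending order: B 0.8417, E 0.5591, D 0.3376, C 0.2616.
The surplus seats go to B, E.

D 2, E 2, B 5, C 4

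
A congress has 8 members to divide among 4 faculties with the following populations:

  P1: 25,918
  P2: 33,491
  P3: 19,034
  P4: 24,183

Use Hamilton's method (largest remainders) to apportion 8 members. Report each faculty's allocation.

The standard divisor is 102626/8 ≈ 12828.25.
Standard quotas: P1 2.0204, P2 2.6107, P3 1.4838, P4 1.8851.
Lower quotas: P1 2, P2 2, P3 1, P4 1 (sum 6, leaving 2 seats).
Remainders in descending order: P4 0.8851, P2 0.6107, P3 0.4838, P1 0.0204.
Largest remainders: P4, P2 receive the extra seats.

P1=2, P2=3, P3=1, P4=2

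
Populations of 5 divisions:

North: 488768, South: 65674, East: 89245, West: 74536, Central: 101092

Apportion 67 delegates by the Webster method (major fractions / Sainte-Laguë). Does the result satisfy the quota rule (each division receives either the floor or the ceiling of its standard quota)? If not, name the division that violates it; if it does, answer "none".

North

Standard quotas: North 39.969, South 5.371, East 7.298, West 6.095, Central 8.267.
Webster allocation: North 41, South 5, East 7, West 6, Central 8.
North has quota 39.969 (lower 39, upper 40) but receives 41 — outside the quota interval.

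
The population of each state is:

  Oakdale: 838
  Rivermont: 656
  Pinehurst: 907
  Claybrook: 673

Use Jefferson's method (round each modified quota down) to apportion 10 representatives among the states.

Standard divisor 3074/10 ≈ 307.4; standard quotas: Oakdale 2.726, Rivermont 2.134, Pinehurst 2.951, Claybrook 2.189.
Rounding down gives 2, 2, 2, 2 = 8 seats, so the divisor must be adjusted.
With modified divisor 250: modified quotas Oakdale 3.352, Rivermont 2.624, Pinehurst 3.628, Claybrook 2.692.
Rounding down: Oakdale 3, Rivermont 2, Pinehurst 3, Claybrook 2 (total 10).

Oakdale 3; Rivermont 2; Pinehurst 3; Claybrook 2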